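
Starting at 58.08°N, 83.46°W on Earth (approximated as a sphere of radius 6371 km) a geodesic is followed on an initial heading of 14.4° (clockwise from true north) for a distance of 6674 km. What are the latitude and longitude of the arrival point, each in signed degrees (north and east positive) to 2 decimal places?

60.20°, 70.86°

Angular distance δ = d/R = 6674/6371 = 1.04756 rad; initial bearing θ = 0.2513 rad.
sin φ₂ = sin φ₁ cos δ + cos φ₁ sin δ cos θ = (0.8488)(0.4997) + (0.5287)(0.8662)(0.9686) = 0.8677, so φ₂ = 60.20°.
Δλ = atan2(sin θ sin δ cos φ₁, cos δ − sin φ₁ sin φ₂) = atan2(0.1139, -0.2368) = 154.316°.
λ₂ = -83.460° + 154.316° = 70.86°.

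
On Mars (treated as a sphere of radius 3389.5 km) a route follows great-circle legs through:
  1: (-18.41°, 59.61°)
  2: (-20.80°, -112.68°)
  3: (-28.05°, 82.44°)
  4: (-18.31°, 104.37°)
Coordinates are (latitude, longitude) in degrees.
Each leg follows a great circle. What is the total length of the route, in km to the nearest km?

17240 km

Leg 1→2: central angle 2.4447 rad, distance 8286.2 km.
Leg 2→3: central angle 2.2517 rad, distance 7632.0 km.
Leg 3→4: central angle 0.3899 rad, distance 1321.5 km.
Total: 8286.2 + 7632.0 + 1321.5 ≈ 17240 km.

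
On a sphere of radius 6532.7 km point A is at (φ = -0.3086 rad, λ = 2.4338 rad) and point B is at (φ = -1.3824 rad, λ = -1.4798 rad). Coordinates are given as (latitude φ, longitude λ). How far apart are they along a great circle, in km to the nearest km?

With latitudes φ₁ = -17.681°, φ₂ = -79.206° and longitude difference Δλ = 135.767°:
cos c = sin φ₁ sin φ₂ + cos φ₁ cos φ₂ cos Δλ = (-0.3037)(-0.9823) + (0.9528)(0.1873)(-0.7165) = 0.17050,
so c = arccos(0.17050) = 1.39946 rad.
Distance = R·c = 6532.7 × 1.3995 ≈ 9142 km.

9142 km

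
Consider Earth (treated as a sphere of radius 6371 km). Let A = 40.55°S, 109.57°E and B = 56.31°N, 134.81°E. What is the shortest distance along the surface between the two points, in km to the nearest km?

Let φ₁ = -0.7077 rad, φ₂ = 0.9828 rad, and Δλ = 0.4405 rad.
Haversine: a = sin²(Δφ/2) + cos φ₁ cos φ₂ sin²(Δλ/2) = 0.5597 + (0.7598)(0.5547)(0.0477) = 0.57984.
Central angle c = 2·arcsin(√a) = 1.73117 rad.
Distance = R·c = 6371 × 1.7312 ≈ 11029 km.

11029 km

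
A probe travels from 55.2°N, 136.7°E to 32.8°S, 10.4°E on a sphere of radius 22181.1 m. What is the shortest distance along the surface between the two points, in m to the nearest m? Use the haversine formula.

52955 m

In radians: φ₁ = 0.9634, φ₂ = -0.5725, Δλ = -126.300° = -2.2044 rad.
Haversine: a = sin²(Δφ/2) + cos φ₁ cos φ₂ sin²(Δλ/2) = 0.4826 + (0.5707)(0.8406)(0.7960) = 0.86441.
Central angle c = 2·arcsin(√a) = 2.38740 rad.
Distance = R·c = 22181.1 × 2.3874 ≈ 52955 m.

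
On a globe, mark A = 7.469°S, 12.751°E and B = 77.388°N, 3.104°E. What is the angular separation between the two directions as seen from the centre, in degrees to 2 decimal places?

85.03°

In radians: φ₁ = -0.1304, φ₂ = 1.3507, Δλ = -9.647° = -0.1684 rad.
cos c = sin φ₁ sin φ₂ + cos φ₁ cos φ₂ cos Δλ = (-0.1300)(0.9759) + (0.9915)(0.2183)(0.9859) = 0.08658,
so c = arccos(0.08658) = 1.48411 rad.
So the angular separation is 85.03°.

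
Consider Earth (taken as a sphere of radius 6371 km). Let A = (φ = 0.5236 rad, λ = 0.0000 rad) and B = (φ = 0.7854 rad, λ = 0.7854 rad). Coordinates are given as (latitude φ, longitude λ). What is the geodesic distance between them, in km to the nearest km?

With latitudes φ₁ = 30.000°, φ₂ = 45.000° and longitude difference Δλ = 45.000°:
Haversine: a = sin²(Δφ/2) + cos φ₁ cos φ₂ sin²(Δλ/2) = 0.0170 + (0.8660)(0.7071)(0.1464) = 0.10672.
Central angle c = 2·arcsin(√a) = 0.66557 rad.
Distance = R·c = 6371 × 0.6656 ≈ 4240 km.

4240 km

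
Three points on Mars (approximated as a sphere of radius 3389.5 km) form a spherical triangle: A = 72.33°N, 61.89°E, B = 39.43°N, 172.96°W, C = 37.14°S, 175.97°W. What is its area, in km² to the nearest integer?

6216384 km²

Side lengths (central angles): a = 1.3373, b = 2.3518, c = 1.0813 rad; semiperimeter s = 2.3852.
By l'Huilier's theorem, tan(E/4) = √[tan(s/2) tan((s−a)/2) tan((s−b)/2) tan((s−c)/2)], giving spherical excess E = 0.5411 rad.
Area = E·R² = 0.5411 × (3389.5)² ≈ 6216384 km².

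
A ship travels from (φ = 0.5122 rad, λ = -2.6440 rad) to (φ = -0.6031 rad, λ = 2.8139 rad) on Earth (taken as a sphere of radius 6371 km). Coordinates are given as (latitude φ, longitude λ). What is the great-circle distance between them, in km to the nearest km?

8666 km

Let φ₁ = 0.5122 rad, φ₂ = -0.6031 rad, and Δλ = -0.8253 rad.
Haversine: a = sin²(Δφ/2) + cos φ₁ cos φ₂ sin²(Δλ/2) = 0.2800 + (0.8717)(0.8236)(0.1608) = 0.39550.
Central angle c = 2·arcsin(√a) = 1.36025 rad.
Distance = R·c = 6371 × 1.3602 ≈ 8666 km.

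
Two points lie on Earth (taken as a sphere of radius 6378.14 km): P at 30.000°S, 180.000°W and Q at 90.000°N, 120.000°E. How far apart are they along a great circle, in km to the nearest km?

In radians: φ₁ = -0.5236, φ₂ = 1.5708, Δλ = -60.000° = -1.0472 rad.
Haversine: a = sin²(Δφ/2) + cos φ₁ cos φ₂ sin²(Δλ/2) = 0.7500 + (0.8660)(0.0000)(0.2500) = 0.75000.
Central angle c = 2·arcsin(√a) = 2.09440 rad.
Distance = R·c = 6378.14 × 2.0944 ≈ 13358 km.

13358 km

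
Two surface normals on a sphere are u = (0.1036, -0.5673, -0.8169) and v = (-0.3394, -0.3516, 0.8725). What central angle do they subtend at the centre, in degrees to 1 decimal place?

u·v = -0.5484; |u| = 0.9999, |v| = 1.0000.
cos θ = (u·v)/(|u||v|) = -0.5485, so θ = 123.3°.

123.3°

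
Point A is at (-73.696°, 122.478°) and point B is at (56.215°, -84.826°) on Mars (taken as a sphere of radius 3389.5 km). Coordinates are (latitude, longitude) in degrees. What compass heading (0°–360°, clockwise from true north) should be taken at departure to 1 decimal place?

Δλ = 152.696° = 2.6650 rad.
y = sin Δλ · cos φ₂ = (0.4587)(0.5561) = 0.2551
x = cos φ₁ sin φ₂ − sin φ₁ cos φ₂ cos Δλ = (0.2807)(0.8311) − (-0.9598)(0.5561)(-0.8886) = -0.2409
θ = atan2(y, x) = 133.37°, so the bearing is 133.4°.

133.4°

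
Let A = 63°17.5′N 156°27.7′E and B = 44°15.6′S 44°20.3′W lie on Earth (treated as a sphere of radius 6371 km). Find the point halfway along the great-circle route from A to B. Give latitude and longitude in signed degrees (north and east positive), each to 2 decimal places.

30.16°, -72.67°

The central angle between A and B is δ = 2.7502 rad.
With f = 0.5, the slerp weights are sin((1−f)δ)/sin δ = 2.5710 and sin(fδ)/sin δ = 2.5710.
Weighted sum of the unit vectors: (2.5710)·(-0.4121,0.1795,0.8933) + (2.5710)·(0.5122,-0.5005,-0.6979) = (0.2576, -0.8254, 0.5024).
Converting back: φ = atan2(z, √(x²+y²)) = 30.16°, λ = atan2(y, x) = -72.67°.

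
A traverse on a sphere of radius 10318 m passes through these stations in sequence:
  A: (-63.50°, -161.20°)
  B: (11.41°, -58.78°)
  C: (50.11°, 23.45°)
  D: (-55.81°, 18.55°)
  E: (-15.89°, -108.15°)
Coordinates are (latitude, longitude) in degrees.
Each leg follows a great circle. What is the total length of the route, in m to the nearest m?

69075 m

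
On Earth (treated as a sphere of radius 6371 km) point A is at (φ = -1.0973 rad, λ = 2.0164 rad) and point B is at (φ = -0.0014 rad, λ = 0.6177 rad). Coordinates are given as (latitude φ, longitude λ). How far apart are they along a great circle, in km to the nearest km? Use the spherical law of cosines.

Let φ₁ = -1.0973 rad, φ₂ = -0.0014 rad, and Δλ = -1.3987 rad.
cos c = sin φ₁ sin φ₂ + cos φ₁ cos φ₂ cos Δλ = (-0.8900)(-0.0014) + (0.4560)(1.0000)(0.1712) = 0.07934,
so c = arccos(0.07934) = 1.49138 rad.
Distance = R·c = 6371 × 1.4914 ≈ 9502 km.

9502 km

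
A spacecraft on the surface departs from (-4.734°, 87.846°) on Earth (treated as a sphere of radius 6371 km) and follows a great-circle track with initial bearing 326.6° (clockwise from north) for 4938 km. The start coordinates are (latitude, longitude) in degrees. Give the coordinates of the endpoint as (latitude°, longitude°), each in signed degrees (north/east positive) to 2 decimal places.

31.55°, 60.97°

Angular distance δ = d/R = 4938/6371 = 0.77507 rad; initial bearing θ = 5.7002 rad.
sin φ₂ = sin φ₁ cos δ + cos φ₁ sin δ cos θ = (-0.0825)(0.7144) + (0.9966)(0.6998)(0.8348) = 0.5233, so φ₂ = 31.55°.
Δλ = atan2(sin θ sin δ cos φ₁, cos δ − sin φ₁ sin φ₂) = atan2(-0.3839, 0.7576) = -26.874°.
λ₂ = 87.846° − 26.874° = 60.97°.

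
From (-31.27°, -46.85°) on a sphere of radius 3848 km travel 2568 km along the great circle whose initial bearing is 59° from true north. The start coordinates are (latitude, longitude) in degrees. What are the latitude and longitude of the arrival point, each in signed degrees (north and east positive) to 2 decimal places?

Angular distance δ = d/R = 2568/3848 = 0.66736 rad; initial bearing θ = 1.0297 rad.
sin φ₂ = sin φ₁ cos δ + cos φ₁ sin δ cos θ = (-0.5191)(0.7855) + (0.8547)(0.6189)(0.5150) = -0.1353, so φ₂ = -7.77°.
Δλ = atan2(sin θ sin δ cos φ₁, cos δ − sin φ₁ sin φ₂) = atan2(0.4534, 0.7153) = 32.373°.
λ₂ = -46.850° + 32.373° = -14.48°.

-7.77°, -14.48°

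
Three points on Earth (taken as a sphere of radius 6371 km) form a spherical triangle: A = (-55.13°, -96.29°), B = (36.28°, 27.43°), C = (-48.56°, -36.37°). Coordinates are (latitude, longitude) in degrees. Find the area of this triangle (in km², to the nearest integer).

8356509 km²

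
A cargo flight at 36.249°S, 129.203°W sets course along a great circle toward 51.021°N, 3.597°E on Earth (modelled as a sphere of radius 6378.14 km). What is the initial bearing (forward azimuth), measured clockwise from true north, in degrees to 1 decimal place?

51.0°

With φ₁ = -0.6327, φ₂ = 0.8905, Δλ = 2.3178 rad, the forward-azimuth formula gives
θ = atan2( sin Δλ cos φ₂ , cos φ₁ sin φ₂ − sin φ₁ cos φ₂ cos Δλ ) = atan2(0.4615, 0.3742) = 50.97°.
So the initial bearing is 51.0°.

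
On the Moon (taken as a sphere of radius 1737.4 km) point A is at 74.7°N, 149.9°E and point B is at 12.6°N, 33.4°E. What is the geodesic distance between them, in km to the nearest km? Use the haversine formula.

Let φ₁ = 1.3038 rad, φ₂ = 0.2199 rad, and Δλ = -2.0333 rad.
Haversine: a = sin²(Δφ/2) + cos φ₁ cos φ₂ sin²(Δλ/2) = 0.2660 + (0.2639)(0.9759)(0.7231) = 0.45225.
Central angle c = 2·arcsin(√a) = 1.47514 rad.
Distance = R·c = 1737.4 × 1.4751 ≈ 2563 km.

2563 km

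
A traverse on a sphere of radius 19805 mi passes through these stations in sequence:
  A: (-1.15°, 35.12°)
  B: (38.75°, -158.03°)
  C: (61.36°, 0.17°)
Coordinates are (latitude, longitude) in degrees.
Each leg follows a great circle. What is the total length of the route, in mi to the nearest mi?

Leg A→B: central angle 2.4525 rad, distance 48572.4 mi.
Leg B→C: central angle 1.3671 rad, distance 27075.8 mi.
Total: 48572.4 + 27075.8 ≈ 75648 mi.

75648 mi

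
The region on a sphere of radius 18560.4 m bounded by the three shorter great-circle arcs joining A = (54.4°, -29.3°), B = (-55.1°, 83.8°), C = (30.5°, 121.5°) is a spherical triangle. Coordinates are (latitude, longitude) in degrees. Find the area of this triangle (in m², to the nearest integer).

912618208 m²

Side lengths (central angles): a = 1.5970, b = 1.5960, c = 2.4940 rad; semiperimeter s = 2.8435.
By l'Huilier's theorem, tan(E/4) = √[tan(s/2) tan((s−a)/2) tan((s−b)/2) tan((s−c)/2)], giving spherical excess E = 2.6492 rad.
Area = E·R² = 2.6492 × (18560.4)² ≈ 912618208 m².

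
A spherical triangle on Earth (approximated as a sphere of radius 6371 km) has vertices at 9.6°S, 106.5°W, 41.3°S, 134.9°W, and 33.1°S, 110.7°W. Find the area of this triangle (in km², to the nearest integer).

2459833 km²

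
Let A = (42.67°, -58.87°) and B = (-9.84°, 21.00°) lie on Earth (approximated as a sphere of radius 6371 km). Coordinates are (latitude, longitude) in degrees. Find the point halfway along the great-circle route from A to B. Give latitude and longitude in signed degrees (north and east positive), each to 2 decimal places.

20.88°, -12.00°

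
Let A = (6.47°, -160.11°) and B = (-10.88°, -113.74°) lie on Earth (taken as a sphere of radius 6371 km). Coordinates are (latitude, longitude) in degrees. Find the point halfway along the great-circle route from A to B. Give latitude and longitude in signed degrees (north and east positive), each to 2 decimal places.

-2.40°, -137.07°

The central angle between A and B is δ = 0.8606 rad.
With f = 0.5, the slerp weights are sin((1−f)δ)/sin δ = 0.5501 and sin(fδ)/sin δ = 0.5501.
Weighted sum of the unit vectors: (0.5501)·(-0.9344,-0.3380,0.1127) + (0.5501)·(-0.3954,-0.8989,-0.1888) = (-0.7315, -0.6805, -0.0418).
Converting back: φ = atan2(z, √(x²+y²)) = -2.40°, λ = atan2(y, x) = -137.07°.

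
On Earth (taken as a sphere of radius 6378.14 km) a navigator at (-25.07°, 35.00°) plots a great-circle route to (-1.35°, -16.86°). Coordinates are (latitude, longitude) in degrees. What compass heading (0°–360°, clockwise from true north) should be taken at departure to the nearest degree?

Δλ = -51.860° = -0.9051 rad.
y = sin Δλ · cos φ₂ = (-0.7865)(0.9997) = -0.7863
x = cos φ₁ sin φ₂ − sin φ₁ cos φ₂ cos Δλ = (0.9058)(-0.0236) − (-0.4237)(0.9997)(0.6176) = 0.2403
θ = atan2(y, x) = -73.01°; adding 360° gives 287°.

287°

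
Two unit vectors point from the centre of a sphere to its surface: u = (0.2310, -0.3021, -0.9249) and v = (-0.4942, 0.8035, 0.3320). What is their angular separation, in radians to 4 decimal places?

u·v = -0.6640; |u| = 1.0000, |v| = 1.0000.
cos θ = (u·v)/(|u||v|) = -0.6639, so θ = 2.2968 rad.

2.2968 rad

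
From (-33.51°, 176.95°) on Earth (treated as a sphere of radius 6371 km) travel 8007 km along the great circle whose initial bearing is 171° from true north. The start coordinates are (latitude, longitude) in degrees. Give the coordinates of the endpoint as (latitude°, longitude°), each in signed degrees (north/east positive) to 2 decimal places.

Angular distance δ = d/R = 8007/6371 = 1.25679 rad; initial bearing θ = 2.9845 rad.
sin φ₂ = sin φ₁ cos δ + cos φ₁ sin δ cos θ = (-0.5521)(0.3089) + (0.8338)(0.9511)(-0.9877) = -0.9538, so φ₂ = -72.51°.
Δλ = atan2(sin θ sin δ cos φ₁, cos δ − sin φ₁ sin φ₂) = atan2(0.1241, -0.2177) = 150.323°.
λ₂ = 176.950° + 150.323° = 327.27° → -32.73° after wrapping to (−180°, 180°].

-72.51°, -32.73°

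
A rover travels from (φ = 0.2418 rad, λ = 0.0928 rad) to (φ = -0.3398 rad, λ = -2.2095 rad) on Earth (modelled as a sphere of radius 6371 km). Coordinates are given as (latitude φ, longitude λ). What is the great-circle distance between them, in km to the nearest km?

14870 km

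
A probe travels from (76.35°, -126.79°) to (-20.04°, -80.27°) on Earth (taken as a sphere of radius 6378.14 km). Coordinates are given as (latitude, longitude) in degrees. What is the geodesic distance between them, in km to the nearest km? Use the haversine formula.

Let φ₁ = 1.3326 rad, φ₂ = -0.3498 rad, and Δλ = 0.8119 rad.
Haversine: a = sin²(Δφ/2) + cos φ₁ cos φ₂ sin²(Δλ/2) = 0.5556 + (0.2360)(0.9395)(0.1559) = 0.59022.
Central angle c = 2·arcsin(√a) = 1.75223 rad.
Distance = R·c = 6378.14 × 1.7522 ≈ 11176 km.

11176 km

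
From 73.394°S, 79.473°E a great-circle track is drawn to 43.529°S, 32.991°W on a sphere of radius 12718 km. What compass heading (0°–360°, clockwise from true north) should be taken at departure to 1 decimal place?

Δλ = -112.464° = -1.9629 rad.
y = sin Δλ · cos φ₂ = (-0.9241)(0.7250) = -0.6700
x = cos φ₁ sin φ₂ − sin φ₁ cos φ₂ cos Δλ = (0.2858)(-0.6887) − (-0.9583)(0.7250)(-0.3821) = -0.4623
θ = atan2(y, x) = -124.61°; adding 360° gives 235.4°.

235.4°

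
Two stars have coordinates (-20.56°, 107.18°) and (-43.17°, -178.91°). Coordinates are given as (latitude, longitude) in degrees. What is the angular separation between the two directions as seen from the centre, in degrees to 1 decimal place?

In radians: φ₁ = -0.3588, φ₂ = -0.7535, Δλ = 73.910° = 1.2900 rad.
cos c = sin φ₁ sin φ₂ + cos φ₁ cos φ₂ cos Δλ = (-0.3512)(-0.6842) + (0.9363)(0.7293)(0.2771) = 0.42953,
so c = arccos(0.42953) = 1.12683 rad.
So the angular separation is 64.6°.

64.6°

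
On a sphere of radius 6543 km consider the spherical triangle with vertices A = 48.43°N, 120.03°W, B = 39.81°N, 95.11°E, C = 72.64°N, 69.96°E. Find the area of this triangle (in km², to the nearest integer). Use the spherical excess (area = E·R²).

Side lengths (central angles): a = 0.6119, b = 1.0250, c = 1.5086 rad; semiperimeter s = 1.5727.
By l'Huilier's theorem, tan(E/4) = √[tan(s/2) tan((s−a)/2) tan((s−b)/2) tan((s−c)/2)], giving spherical excess E = 0.2740 rad.
Area = E·R² = 0.2740 × (6543)² ≈ 11731958 km².

11731958 km²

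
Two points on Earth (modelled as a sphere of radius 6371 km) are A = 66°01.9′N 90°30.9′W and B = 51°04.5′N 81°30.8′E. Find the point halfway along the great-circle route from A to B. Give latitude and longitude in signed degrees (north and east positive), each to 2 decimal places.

82.16°, 67.52°

Central angle δ = 1.0949 rad. Interpolating on the sphere with fraction f = 0.5:
P = [sin((1−f)δ)·A + sin(fδ)·B] / sin δ = 0.5856·A + 0.5856·B in Cartesian coordinates,
giving P = (0.0522, 0.1260, 0.9907), i.e. latitude 82.16°, longitude 67.52°.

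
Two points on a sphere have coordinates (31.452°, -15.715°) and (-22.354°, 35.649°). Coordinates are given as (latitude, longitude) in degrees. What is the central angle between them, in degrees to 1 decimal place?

72.9°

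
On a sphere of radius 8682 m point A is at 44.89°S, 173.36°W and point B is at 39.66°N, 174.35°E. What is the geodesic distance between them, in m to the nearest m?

In radians: φ₁ = -0.7835, φ₂ = 0.6922, Δλ = -12.290° = -0.2145 rad.
cos c = sin φ₁ sin φ₂ + cos φ₁ cos φ₂ cos Δλ = (-0.7057)(0.6382) + (0.7085)(0.7698)(0.9771) = 0.08248,
so c = arccos(0.08248) = 1.48822 rad.
Distance = R·c = 8682 × 1.4882 ≈ 12921 m.

12921 m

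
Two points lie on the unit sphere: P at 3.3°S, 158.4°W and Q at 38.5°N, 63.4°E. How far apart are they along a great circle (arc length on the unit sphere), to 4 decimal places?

2.2374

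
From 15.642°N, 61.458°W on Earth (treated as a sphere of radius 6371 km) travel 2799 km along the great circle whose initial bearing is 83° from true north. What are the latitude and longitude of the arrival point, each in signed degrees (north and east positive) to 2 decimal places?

17.09°, -35.25°

Angular distance δ = d/R = 2799/6371 = 0.43933 rad; initial bearing θ = 1.4486 rad.
sin φ₂ = sin φ₁ cos δ + cos φ₁ sin δ cos θ = (0.2696)(0.9050) + (0.9630)(0.4253)(0.1219) = 0.2939, so φ₂ = 17.09°.
Δλ = atan2(sin θ sin δ cos φ₁, cos δ − sin φ₁ sin φ₂) = atan2(0.4065, 0.8258) = 26.211°.
λ₂ = -61.458° + 26.211° = -35.25°.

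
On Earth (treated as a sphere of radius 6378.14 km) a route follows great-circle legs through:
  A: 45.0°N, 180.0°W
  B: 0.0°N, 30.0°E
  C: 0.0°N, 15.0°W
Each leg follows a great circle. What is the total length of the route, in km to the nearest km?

Leg A→B: central angle 2.2299 rad, distance 14222.3 km.
Leg B→C: central angle 0.7854 rad, distance 5009.4 km.
Total: 14222.3 + 5009.4 ≈ 19232 km.

19232 km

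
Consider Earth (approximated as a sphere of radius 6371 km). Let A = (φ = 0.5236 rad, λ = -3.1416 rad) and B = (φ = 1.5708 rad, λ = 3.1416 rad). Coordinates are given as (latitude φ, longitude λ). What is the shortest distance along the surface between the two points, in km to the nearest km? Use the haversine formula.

Let φ₁ = 0.5236 rad, φ₂ = 1.5708 rad, and Δλ = 0.0000 rad.
Haversine: a = sin²(Δφ/2) + cos φ₁ cos φ₂ sin²(Δλ/2) = 0.2500 + (0.8660)(-0.0000)(0.0000) = 0.25000.
Central angle c = 2·arcsin(√a) = 1.04720 rad.
Distance = R·c = 6371 × 1.0472 ≈ 6672 km.

6672 km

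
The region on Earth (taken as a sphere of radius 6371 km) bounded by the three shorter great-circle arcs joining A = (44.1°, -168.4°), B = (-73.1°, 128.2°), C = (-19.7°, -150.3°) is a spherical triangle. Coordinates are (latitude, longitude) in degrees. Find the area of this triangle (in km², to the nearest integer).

29289307 km²

Side lengths (central angles): a = 1.1993, b = 1.1505, c = 2.1802 rad; semiperimeter s = 2.2650.
By l'Huilier's theorem, tan(E/4) = √[tan(s/2) tan((s−a)/2) tan((s−b)/2) tan((s−c)/2)], giving spherical excess E = 0.7216 rad.
Area = E·R² = 0.7216 × (6371)² ≈ 29289307 km².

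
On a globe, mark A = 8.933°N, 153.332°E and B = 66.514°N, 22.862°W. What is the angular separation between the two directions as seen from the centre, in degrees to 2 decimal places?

Let φ₁ = 0.1559 rad, φ₂ = 1.1609 rad, and Δλ = -3.0752 rad.
Haversine: a = sin²(Δφ/2) + cos φ₁ cos φ₂ sin²(Δλ/2) = 0.2319 + (0.9879)(0.3985)(0.9989) = 0.62520.
Central angle c = 2·arcsin(√a) = 1.82390 rad.
So the angular separation is 104.50°.

104.50°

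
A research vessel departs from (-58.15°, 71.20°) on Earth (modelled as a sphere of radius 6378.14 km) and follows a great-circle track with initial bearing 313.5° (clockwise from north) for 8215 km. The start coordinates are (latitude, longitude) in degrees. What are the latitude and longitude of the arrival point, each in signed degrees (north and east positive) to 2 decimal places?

Angular distance δ = d/R = 8215/6378.14 = 1.28799 rad; initial bearing θ = 5.4716 rad.
sin φ₂ = sin φ₁ cos δ + cos φ₁ sin δ cos θ = (-0.8494)(0.2790) + (0.5277)(0.9603)(0.6884) = 0.1118, so φ₂ = 6.42°.
Δλ = atan2(sin θ sin δ cos φ₁, cos δ − sin φ₁ sin φ₂) = atan2(-0.3676, 0.3740) = -44.504°.
λ₂ = 71.200° − 44.504° = 26.70°.

6.42°, 26.70°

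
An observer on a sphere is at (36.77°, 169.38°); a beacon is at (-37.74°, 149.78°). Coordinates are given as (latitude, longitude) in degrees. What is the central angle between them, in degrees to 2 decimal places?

76.68°

In radians: φ₁ = 0.6418, φ₂ = -0.6587, Δλ = -19.600° = -0.3421 rad.
cos c = sin φ₁ sin φ₂ + cos φ₁ cos φ₂ cos Δλ = (0.5986)(-0.6121) + (0.8010)(0.7908)(0.9421) = 0.23037,
so c = arccos(0.23037) = 1.33834 rad.
So the angular separation is 76.68°.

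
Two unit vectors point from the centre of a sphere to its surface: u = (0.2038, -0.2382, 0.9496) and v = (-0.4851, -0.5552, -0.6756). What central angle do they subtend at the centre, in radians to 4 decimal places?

u·v = -0.6082; |u| = 1.0000, |v| = 1.0000.
cos θ = (u·v)/(|u||v|) = -0.6082, so θ = 2.2245 rad.

2.2245 rad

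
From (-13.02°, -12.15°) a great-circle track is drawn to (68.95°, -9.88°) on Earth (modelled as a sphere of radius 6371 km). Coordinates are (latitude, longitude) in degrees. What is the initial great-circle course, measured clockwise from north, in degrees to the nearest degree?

Δλ = 2.270° = 0.0396 rad.
y = sin Δλ · cos φ₂ = (0.0396)(0.3592) = 0.0142
x = cos φ₁ sin φ₂ − sin φ₁ cos φ₂ cos Δλ = (0.9743)(0.9333) − (-0.2253)(0.3592)(0.9992) = 0.9901
θ = atan2(y, x) = 0.82°, so the bearing is 1°.

1°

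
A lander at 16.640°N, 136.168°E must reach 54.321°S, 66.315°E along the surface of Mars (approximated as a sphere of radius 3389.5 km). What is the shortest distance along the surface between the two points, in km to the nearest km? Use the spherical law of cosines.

Let φ₁ = 0.2904 rad, φ₂ = -0.9481 rad, and Δλ = -1.2192 rad.
cos c = sin φ₁ sin φ₂ + cos φ₁ cos φ₂ cos Δλ = (0.2864)(-0.8123) + (0.9581)(0.5832)(0.3444) = -0.04013,
so c = arccos(-0.04013) = 1.61094 rad.
Distance = R·c = 3389.5 × 1.6109 ≈ 5460 km.

5460 km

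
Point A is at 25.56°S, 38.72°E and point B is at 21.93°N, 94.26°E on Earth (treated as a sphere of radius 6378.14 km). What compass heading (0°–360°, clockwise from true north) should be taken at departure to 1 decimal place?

53.6°

Δλ = 55.540° = 0.9694 rad.
y = sin Δλ · cos φ₂ = (0.8245)(0.9276) = 0.7649
x = cos φ₁ sin φ₂ − sin φ₁ cos φ₂ cos Δλ = (0.9021)(0.3735) − (-0.4315)(0.9276)(0.5658) = 0.5634
θ = atan2(y, x) = 53.62°, so the bearing is 53.6°.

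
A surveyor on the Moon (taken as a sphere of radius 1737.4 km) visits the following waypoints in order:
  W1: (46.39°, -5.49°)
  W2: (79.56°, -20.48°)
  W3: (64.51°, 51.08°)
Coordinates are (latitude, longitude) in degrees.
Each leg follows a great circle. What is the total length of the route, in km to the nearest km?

Leg W1→W2: central angle 0.5867 rad, distance 1019.3 km.
Leg W2→W3: central angle 0.4217 rad, distance 732.7 km.
Total: 1019.3 + 732.7 ≈ 1752 km.

1752 km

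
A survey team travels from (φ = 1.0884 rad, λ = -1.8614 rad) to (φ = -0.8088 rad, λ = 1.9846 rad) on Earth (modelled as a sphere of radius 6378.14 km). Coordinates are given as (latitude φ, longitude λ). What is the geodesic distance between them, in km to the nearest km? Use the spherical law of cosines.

16948 km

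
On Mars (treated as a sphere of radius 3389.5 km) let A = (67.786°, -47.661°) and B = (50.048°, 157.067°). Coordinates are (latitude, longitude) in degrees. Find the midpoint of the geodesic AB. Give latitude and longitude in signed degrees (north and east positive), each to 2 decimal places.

78.70°, -175.04°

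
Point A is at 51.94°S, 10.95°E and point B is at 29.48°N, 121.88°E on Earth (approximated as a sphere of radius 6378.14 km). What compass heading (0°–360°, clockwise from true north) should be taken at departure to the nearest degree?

Δλ = 110.930° = 1.9361 rad.
y = sin Δλ · cos φ₂ = (0.9340)(0.8705) = 0.8131
x = cos φ₁ sin φ₂ − sin φ₁ cos φ₂ cos Δλ = (0.6165)(0.4921) − (-0.7874)(0.8705)(-0.3572) = 0.0585
θ = atan2(y, x) = 85.88°, so the bearing is 86°.

86°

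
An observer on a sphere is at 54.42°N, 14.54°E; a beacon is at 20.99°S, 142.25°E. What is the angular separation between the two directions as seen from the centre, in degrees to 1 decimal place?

Let φ₁ = 0.9498 rad, φ₂ = -0.3663 rad, and Δλ = 2.2290 rad.
cos c = sin φ₁ sin φ₂ + cos φ₁ cos φ₂ cos Δλ = (0.8133)(-0.3582) + (0.5818)(0.9336)(-0.6117) = -0.62360,
so c = arccos(-0.62360) = 2.24414 rad.
So the angular separation is 128.6°.

128.6°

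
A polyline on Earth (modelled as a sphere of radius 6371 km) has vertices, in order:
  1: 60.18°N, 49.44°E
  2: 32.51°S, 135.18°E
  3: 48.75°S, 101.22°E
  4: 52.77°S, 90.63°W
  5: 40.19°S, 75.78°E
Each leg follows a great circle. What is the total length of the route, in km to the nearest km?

Leg 1→2: central angle 2.0210 rad, distance 12875.7 km.
Leg 2→3: central angle 0.5251 rad, distance 3345.6 km.
Leg 3→4: central angle 1.3611 rad, distance 8671.3 km.
Leg 4→5: central angle 1.5062 rad, distance 9595.8 km.
Total: 12875.7 + 3345.6 + 8671.3 + 9595.8 ≈ 34488 km.

34488 km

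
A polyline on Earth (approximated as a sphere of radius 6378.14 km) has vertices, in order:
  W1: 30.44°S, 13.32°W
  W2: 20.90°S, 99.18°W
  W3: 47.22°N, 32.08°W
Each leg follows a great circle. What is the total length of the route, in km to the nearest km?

Leg W1→W2: central angle 1.3296 rad, distance 8480.2 km.
Leg W2→W3: central angle 1.5857 rad, distance 10114.0 km.
Total: 8480.2 + 10114.0 ≈ 18594 km.

18594 km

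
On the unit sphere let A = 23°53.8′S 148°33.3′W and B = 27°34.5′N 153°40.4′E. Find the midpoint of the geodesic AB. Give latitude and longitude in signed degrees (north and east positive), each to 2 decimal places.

2.10°, -176.95°

Central angle δ = 1.3236 rad. Interpolating on the sphere with fraction f = 0.5:
P = [sin((1−f)δ)·A + sin(fδ)·B] / sin δ = 0.6338·A + 0.6338·B in Cartesian coordinates,
giving P = (-0.9979, -0.0531, 0.0366), i.e. latitude 2.10°, longitude -176.95°.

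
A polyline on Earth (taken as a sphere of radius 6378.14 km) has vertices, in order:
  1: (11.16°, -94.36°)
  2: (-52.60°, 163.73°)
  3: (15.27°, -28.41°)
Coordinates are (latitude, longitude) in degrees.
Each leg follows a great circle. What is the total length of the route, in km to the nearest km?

Leg 1→2: central angle 1.8512 rad, distance 11807.2 km.
Leg 2→3: central angle 2.4687 rad, distance 15746.0 km.
Total: 11807.2 + 15746.0 ≈ 27553 km.

27553 km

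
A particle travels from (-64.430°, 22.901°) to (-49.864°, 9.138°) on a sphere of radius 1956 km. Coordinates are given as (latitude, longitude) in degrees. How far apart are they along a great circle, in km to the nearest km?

556 km

Let φ₁ = -1.1245 rad, φ₂ = -0.8703 rad, and Δλ = -0.2402 rad.
Haversine: a = sin²(Δφ/2) + cos φ₁ cos φ₂ sin²(Δλ/2) = 0.0161 + (0.4316)(0.6446)(0.0144) = 0.02006.
Central angle c = 2·arcsin(√a) = 0.28426 rad.
Distance = R·c = 1956 × 0.2843 ≈ 556 km.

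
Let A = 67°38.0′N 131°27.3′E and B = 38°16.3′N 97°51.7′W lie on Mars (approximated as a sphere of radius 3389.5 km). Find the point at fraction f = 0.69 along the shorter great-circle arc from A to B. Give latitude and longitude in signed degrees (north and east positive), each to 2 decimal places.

The central angle between A and B is δ = 1.1831 rad.
With f = 0.69, the slerp weights are sin((1−f)δ)/sin δ = 0.3873 and sin(fδ)/sin δ = 0.7871.
Weighted sum of the unit vectors: (0.3873)·(-0.2519,0.2852,0.9248) + (0.7871)·(-0.1074,-0.7777,0.6194) = (-0.1821, -0.5016, 0.8457).
Converting back: φ = atan2(z, √(x²+y²)) = 57.75°, λ = atan2(y, x) = -109.95°.

57.75°, -109.95°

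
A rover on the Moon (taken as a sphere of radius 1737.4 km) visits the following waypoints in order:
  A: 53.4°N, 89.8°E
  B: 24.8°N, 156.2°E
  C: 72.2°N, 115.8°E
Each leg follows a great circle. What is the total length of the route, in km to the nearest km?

3298 km

Leg A→B: central angle 0.9843 rad, distance 1710.2 km.
Leg B→C: central angle 0.9138 rad, distance 1587.7 km.
Total: 1710.2 + 1587.7 ≈ 3298 km.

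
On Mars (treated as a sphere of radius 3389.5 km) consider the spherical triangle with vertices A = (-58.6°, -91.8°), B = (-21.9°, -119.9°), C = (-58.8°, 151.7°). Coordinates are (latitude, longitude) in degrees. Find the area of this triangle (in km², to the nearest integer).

4349330 km²

Side lengths (central angles): a = 1.2319, b = 0.9152, c = 0.7306 rad; semiperimeter s = 1.4388.
By l'Huilier's theorem, tan(E/4) = √[tan(s/2) tan((s−a)/2) tan((s−b)/2) tan((s−c)/2)], giving spherical excess E = 0.3786 rad.
Area = E·R² = 0.3786 × (3389.5)² ≈ 4349330 km².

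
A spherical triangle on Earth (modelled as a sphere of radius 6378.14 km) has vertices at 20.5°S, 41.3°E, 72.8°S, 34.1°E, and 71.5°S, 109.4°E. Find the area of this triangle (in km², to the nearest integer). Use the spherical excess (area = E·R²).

7199556 km²

Side lengths (central angles): a = 0.3771, b = 1.1119, c = 0.9156 rad; semiperimeter s = 1.2023.
By l'Huilier's theorem, tan(E/4) = √[tan(s/2) tan((s−a)/2) tan((s−b)/2) tan((s−c)/2)], giving spherical excess E = 0.1770 rad.
Area = E·R² = 0.1770 × (6378.14)² ≈ 7199556 km².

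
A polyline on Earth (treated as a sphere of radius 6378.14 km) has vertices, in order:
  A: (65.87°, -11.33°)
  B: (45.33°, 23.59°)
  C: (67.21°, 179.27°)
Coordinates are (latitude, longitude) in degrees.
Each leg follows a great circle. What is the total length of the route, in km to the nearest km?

Leg A→B: central angle 0.4850 rad, distance 3093.3 km.
Leg B→C: central angle 1.1511 rad, distance 7341.8 km.
Total: 3093.3 + 7341.8 ≈ 10435 km.

10435 km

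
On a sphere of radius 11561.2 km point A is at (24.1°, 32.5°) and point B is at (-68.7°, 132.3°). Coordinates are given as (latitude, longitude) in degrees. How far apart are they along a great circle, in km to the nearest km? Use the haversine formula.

With latitudes φ₁ = 24.100°, φ₂ = -68.700° and longitude difference Δλ = 99.800°:
Haversine: a = sin²(Δφ/2) + cos φ₁ cos φ₂ sin²(Δλ/2) = 0.5244 + (0.9128)(0.3633)(0.5851) = 0.71844.
Central angle c = 2·arcsin(√a) = 2.02292 rad.
Distance = R·c = 11561.2 × 2.0229 ≈ 23387 km.

23387 km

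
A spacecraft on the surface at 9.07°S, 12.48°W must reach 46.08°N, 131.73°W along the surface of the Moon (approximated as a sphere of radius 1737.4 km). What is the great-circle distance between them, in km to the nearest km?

Let φ₁ = -0.1583 rad, φ₂ = 0.8042 rad, and Δλ = -2.0813 rad.
Haversine: a = sin²(Δφ/2) + cos φ₁ cos φ₂ sin²(Δλ/2) = 0.2143 + (0.9875)(0.6937)(0.7443) = 0.72412.
Central angle c = 2·arcsin(√a) = 2.03560 rad.
Distance = R·c = 1737.4 × 2.0356 ≈ 3537 km.

3537 km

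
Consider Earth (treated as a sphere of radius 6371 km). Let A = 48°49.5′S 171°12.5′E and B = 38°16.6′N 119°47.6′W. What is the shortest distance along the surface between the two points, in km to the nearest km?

11822 km

With latitudes φ₁ = -48.825°, φ₂ = 38.277° and longitude difference Δλ = 68.998°:
cos c = sin φ₁ sin φ₂ + cos φ₁ cos φ₂ cos Δλ = (-0.7527)(0.6195) + (0.6584)(0.7850)(0.3584) = -0.28104,
so c = arccos(-0.28104) = 1.85567 rad.
Distance = R·c = 6371 × 1.8557 ≈ 11822 km.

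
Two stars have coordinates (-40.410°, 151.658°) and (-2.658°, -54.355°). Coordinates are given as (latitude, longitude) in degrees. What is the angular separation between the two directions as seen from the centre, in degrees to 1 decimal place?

In radians: φ₁ = -0.7053, φ₂ = -0.0464, Δλ = 153.987° = 2.6876 rad.
cos c = sin φ₁ sin φ₂ + cos φ₁ cos φ₂ cos Δλ = (-0.6483)(-0.0464) + (0.7614)(0.9989)(-0.8987) = -0.65349,
so c = arccos(-0.65349) = 2.28298 rad.
So the angular separation is 130.8°.

130.8°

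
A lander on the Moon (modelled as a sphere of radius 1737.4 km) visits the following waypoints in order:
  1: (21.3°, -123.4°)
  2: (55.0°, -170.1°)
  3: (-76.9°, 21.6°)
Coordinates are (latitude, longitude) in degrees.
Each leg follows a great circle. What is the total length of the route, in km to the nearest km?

6249 km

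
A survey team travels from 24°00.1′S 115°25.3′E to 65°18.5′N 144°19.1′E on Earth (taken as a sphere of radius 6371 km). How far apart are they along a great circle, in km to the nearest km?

10234 km

With latitudes φ₁ = -24.002°, φ₂ = 65.308° and longitude difference Δλ = 28.897°:
Haversine: a = sin²(Δφ/2) + cos φ₁ cos φ₂ sin²(Δλ/2) = 0.4940 + (0.9135)(0.4177)(0.0623) = 0.51774.
Central angle c = 2·arcsin(√a) = 1.60628 rad.
Distance = R·c = 6371 × 1.6063 ≈ 10234 km.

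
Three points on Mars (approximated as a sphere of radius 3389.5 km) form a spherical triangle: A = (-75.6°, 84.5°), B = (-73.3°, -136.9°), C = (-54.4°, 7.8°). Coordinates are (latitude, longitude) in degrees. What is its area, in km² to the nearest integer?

Side lengths (central angles): a = 0.8733, b = 0.6079, c = 0.5072 rad; semiperimeter s = 0.9942.
By l'Huilier's theorem, tan(E/4) = √[tan(s/2) tan((s−a)/2) tan((s−b)/2) tan((s−c)/2)], giving spherical excess E = 0.1597 rad.
Area = E·R² = 0.1597 × (3389.5)² ≈ 1834391 km².

1834391 km²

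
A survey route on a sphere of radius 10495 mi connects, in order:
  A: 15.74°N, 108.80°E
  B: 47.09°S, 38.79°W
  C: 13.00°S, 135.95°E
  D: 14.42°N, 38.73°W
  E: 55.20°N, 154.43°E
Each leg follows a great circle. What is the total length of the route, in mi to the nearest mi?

Leg A→B: central angle 2.4218 rad, distance 25416.6 mi.
Leg B→C: central angle 2.0896 rad, distance 21930.4 mi.
Leg C→D: central angle 3.0480 rad, distance 31989.3 mi.
Leg D→E: central angle 1.9111 rad, distance 20056.5 mi.
Total: 25416.6 + 21930.4 + 31989.3 + 20056.5 ≈ 99393 mi.

99393 mi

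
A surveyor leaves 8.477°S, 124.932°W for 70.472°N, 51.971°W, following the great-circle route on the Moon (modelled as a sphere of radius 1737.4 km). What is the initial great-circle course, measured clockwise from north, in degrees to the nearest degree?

Δλ = 72.961° = 1.2734 rad.
y = sin Δλ · cos φ₂ = (0.9561)(0.3343) = 0.3196
x = cos φ₁ sin φ₂ − sin φ₁ cos φ₂ cos Δλ = (0.9891)(0.9425) − (-0.1474)(0.3343)(0.2930) = 0.9466
θ = atan2(y, x) = 18.66°, so the bearing is 19°.

19°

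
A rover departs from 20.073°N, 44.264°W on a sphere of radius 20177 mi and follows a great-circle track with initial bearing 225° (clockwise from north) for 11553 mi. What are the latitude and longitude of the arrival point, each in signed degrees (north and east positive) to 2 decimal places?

Angular distance δ = d/R = 11553/20177 = 0.57258 rad; initial bearing θ = 3.9270 rad.
sin φ₂ = sin φ₁ cos δ + cos φ₁ sin δ cos θ = (0.3432)(0.8405) + (0.9393)(0.5418)(-0.7071) = -0.0714, so φ₂ = -4.09°.
Δλ = atan2(sin θ sin δ cos φ₁, cos δ − sin φ₁ sin φ₂) = atan2(-0.3598, 0.8650) = -22.587°.
λ₂ = -44.264° − 22.587° = -66.85°.

-4.09°, -66.85°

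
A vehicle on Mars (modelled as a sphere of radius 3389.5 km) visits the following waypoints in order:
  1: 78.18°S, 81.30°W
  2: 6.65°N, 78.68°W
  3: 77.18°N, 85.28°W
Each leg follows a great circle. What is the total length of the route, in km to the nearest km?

Leg 1→2: central angle 1.4808 rad, distance 5019.1 km.
Leg 2→3: central angle 1.2325 rad, distance 4177.7 km.
Total: 5019.1 + 4177.7 ≈ 9197 km.

9197 km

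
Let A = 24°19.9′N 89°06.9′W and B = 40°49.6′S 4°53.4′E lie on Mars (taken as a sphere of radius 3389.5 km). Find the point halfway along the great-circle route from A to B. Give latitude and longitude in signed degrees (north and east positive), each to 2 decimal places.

-11.94°, -47.79°

The central angle between A and B is δ = 1.8939 rad.
With f = 0.5, the slerp weights are sin((1−f)δ)/sin δ = 0.8559 and sin(fδ)/sin δ = 0.8559.
Weighted sum of the unit vectors: (0.8559)·(0.0141,-0.9111,0.4120) + (0.8559)·(0.7539,0.0645,-0.6538) = (0.6574, -0.7246, -0.2069).
Converting back: φ = atan2(z, √(x²+y²)) = -11.94°, λ = atan2(y, x) = -47.79°.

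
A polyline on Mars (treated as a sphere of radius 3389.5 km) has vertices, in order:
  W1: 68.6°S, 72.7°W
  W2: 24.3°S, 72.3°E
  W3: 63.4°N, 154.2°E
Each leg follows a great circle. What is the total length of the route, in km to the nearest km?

11342 km

Leg W1→W2: central angle 1.4598 rad, distance 4948.1 km.
Leg W2→W3: central angle 1.8865 rad, distance 6394.2 km.
Total: 4948.1 + 6394.2 ≈ 11342 km.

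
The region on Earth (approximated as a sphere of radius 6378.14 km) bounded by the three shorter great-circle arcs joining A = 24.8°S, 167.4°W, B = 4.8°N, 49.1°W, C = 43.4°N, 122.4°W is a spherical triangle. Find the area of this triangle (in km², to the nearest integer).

Side lengths (central angles): a = 1.3020, b = 1.3917, c = 2.0533 rad; semiperimeter s = 2.3735.
By l'Huilier's theorem, tan(E/4) = √[tan(s/2) tan((s−a)/2) tan((s−b)/2) tan((s−c)/2)], giving spherical excess E = 1.3684 rad.
Area = E·R² = 1.3684 × (6378.14)² ≈ 55665823 km².

55665823 km²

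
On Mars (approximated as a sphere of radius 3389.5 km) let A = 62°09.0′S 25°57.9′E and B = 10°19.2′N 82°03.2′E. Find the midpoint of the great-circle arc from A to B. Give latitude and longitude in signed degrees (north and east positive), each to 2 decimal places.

-28.41°, 64.75°

Central angle δ = 1.4726 rad. Interpolating on the sphere with fraction f = 0.5:
P = [sin((1−f)δ)·A + sin(fδ)·B] / sin δ = 0.6748·A + 0.6748·B in Cartesian coordinates,
giving P = (0.3752, 0.7955, -0.4758), i.e. latitude -28.41°, longitude 64.75°.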